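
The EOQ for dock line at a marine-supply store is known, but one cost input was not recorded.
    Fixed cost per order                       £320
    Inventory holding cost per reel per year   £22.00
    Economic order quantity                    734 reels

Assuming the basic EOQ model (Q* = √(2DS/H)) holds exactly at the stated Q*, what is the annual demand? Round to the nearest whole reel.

18,520 reels per year

From Q* = √(2DS/H) ⇒ Q*² = 2DS/H.
D = Q²H / (2S) = 734² × 22 / (2 × 320) = 18,519.74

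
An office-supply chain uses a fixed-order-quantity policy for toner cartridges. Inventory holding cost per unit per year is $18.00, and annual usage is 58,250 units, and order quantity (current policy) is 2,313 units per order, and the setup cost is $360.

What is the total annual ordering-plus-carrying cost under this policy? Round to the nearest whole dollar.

Ordering: D/Q × S = 58,250/2,313 × $360 = $9,066.15
Holding:  Q/2 × H = 2,313/2 × $18 = $20,817.00
Total = $9,066.15 + $20,817.00 = $29,883.15

$29,883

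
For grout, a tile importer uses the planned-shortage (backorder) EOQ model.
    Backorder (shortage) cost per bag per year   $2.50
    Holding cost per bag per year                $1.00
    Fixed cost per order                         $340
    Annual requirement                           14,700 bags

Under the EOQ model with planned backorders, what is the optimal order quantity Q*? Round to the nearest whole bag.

3,741 bags

Basic EOQ = √(2·14,700·340/1) = 3,161.645
Backorder adjustment √((H+b)/b) = √((1+2.5)/2.5) = 1.1832
Q* = 3,161.645 × 1.1832 ≈ 3,740.91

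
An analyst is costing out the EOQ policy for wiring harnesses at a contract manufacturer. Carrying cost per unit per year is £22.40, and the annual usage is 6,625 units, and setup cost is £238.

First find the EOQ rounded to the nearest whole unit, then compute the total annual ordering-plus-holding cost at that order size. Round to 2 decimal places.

£8,404.67

2DS/H = 2·6,625·238/22.4 = 140,781.25
EOQ = √140,781.25 ≈ 375.21 → Q = 375 units
Ordering: D/Q × S = 6,625/375 × £238 = £4,204.67
Holding:  Q/2 × H = 375/2 × £22.4 = £4,200.00
Total = £4,204.67 + £4,200.00 = £8,404.67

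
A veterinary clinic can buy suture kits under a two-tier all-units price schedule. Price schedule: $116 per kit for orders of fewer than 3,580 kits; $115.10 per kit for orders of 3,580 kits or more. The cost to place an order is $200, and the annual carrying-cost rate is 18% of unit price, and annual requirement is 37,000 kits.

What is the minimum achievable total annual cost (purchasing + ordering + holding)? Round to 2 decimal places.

H₁ = 18%×$116 = $20.8800;  H₂ = 18%×$115.10 = $20.7180
EOQ₁ = √(2×37,000×200/20.8800) = 841.91  (< 3,580, feasible at tier 1)
EOQ₂ = √(2×37,000×200/20.7180) = 845.20  (< 3,580 → use Q = 3,580 at tier-2 price)
TC(tier 1 (EOQ₁), Q≈841.9) = $4,309,579.08
TC(tier 2, Q≈3,580.0) = $4,297,852.26
Minimum at tier 2: $4,297,852.26

$4,297,852.26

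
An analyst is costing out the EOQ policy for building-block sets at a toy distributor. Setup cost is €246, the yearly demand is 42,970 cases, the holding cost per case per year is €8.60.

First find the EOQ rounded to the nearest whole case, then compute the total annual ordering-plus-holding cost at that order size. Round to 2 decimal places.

2DS/H = 2·42,970·246/8.6 = 2,458,283.72
EOQ = √2,458,283.72 ≈ 1,567.89 → Q = 1,568 cases
Orders/yr = 42,970/1,568 = 27.404; ordering cost = 27.404 × €246 = €6,741.47
Average inventory = 1,568/2 = 784; holding cost = 784 × €8.6 = €6,742.40
Total = €6,741.47 + €6,742.40 = €13,483.87

€13,483.87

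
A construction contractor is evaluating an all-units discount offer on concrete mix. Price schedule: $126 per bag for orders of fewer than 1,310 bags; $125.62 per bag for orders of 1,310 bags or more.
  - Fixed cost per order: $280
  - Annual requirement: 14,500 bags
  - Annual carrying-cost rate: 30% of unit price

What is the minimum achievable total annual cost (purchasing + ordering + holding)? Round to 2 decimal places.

$1,844,519.59

H₁ = 30%×$126 = $37.8000;  H₂ = 30%×$125.62 = $37.6860
EOQ₁ = √(2×14,500×280/37.8000) = 463.48  (< 1,310, feasible at tier 1)
EOQ₂ = √(2×14,500×280/37.6860) = 464.18  (< 1,310 → use Q = 1,310 at tier-2 price)
TC(tier 1 (EOQ₁), Q≈463.5) = $1,844,519.59
TC(tier 2, Q≈1,310.0) = $1,849,273.57
Minimum at tier 1 (EOQ₁): $1,844,519.59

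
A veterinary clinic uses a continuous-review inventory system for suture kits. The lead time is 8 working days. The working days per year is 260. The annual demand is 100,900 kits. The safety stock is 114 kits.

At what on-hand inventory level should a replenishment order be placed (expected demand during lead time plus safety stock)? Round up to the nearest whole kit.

3,219 kits

Daily demand d = 100,900 / 260 = 388.077 kits/day
Demand during lead time = 388.077 × 8 = 3,104.62
Reorder point = 3,104.62 + 114 = 3,218.62 → round up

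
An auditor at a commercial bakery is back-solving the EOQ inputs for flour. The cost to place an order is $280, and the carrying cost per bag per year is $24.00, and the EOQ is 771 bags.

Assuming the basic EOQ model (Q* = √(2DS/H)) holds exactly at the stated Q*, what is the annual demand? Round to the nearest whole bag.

EOQ relation: Q² = 2DS/H, so rearrange for the unknown.
D = Q²H / (2S) = 771² × 24 / (2 × 280) = 25,476.04

25,476 bags per year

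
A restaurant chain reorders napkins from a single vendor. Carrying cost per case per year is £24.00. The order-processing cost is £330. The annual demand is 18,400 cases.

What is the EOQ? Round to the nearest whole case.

711 cases

2DS/H = 2·18,400·330/24 = 506,000.00
EOQ = √506,000.00 ≈ 711.34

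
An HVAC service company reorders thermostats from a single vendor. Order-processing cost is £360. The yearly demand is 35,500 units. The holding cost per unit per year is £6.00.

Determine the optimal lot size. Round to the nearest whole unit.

2,064 units

Optimal lot size Q* = (2 × 35,500 × £360 / £6)^½ ≈ 2,063.98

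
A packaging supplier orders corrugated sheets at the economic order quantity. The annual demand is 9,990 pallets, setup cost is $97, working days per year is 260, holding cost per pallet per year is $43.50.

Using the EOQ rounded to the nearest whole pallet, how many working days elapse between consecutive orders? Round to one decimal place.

5.5 days

2DS/H = 2·9,990·97/43.5 = 44,553.10
EOQ = √44,553.10 ≈ 211.08 → Q = 211 pallets
Days between orders = 260 / (D/Q) = 260 / 47.346 ≈ 5.491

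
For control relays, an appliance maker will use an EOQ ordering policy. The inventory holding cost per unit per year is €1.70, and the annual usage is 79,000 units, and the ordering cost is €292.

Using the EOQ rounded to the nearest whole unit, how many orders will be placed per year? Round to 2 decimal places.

2DS/H = 2·79,000·292/1.7 = 27,138,823.53
EOQ = √27,138,823.53 ≈ 5,209.49 → Q = 5,209
N = D/Q = 79,000/5,209 ≈ 15.166 orders/yr

15.17 orders per year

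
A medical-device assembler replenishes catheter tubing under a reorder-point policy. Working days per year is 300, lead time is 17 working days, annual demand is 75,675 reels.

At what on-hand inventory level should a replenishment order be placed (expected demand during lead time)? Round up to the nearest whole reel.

Daily demand d = 75,675 / 300 = 252.250 reels/day
Demand during lead time = 252.250 × 17 = 4,288.25
Reorder point = 4,288.25 → round up

4,289 reels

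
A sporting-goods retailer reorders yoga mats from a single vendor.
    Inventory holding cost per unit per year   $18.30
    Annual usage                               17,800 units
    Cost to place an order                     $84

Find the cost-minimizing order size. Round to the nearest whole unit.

EOQ = √(2DS/H) = √(2 × 17,800 × 84 / 18.3)
    = √(163,409.84) ≈ 404.24

404 units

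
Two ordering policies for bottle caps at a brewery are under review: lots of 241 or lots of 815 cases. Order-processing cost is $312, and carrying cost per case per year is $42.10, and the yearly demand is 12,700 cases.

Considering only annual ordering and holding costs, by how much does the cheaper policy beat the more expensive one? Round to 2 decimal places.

TC(Q) = (D/Q)S + (Q/2)H
TC(241) = (12,700/241)×312 + (241/2)×42.1 = $21,514.54
TC(815) = (12,700/815)×312 + (815/2)×42.1 = $22,017.59
Cheaper: Q = 241.  Difference = $503.05

$503.05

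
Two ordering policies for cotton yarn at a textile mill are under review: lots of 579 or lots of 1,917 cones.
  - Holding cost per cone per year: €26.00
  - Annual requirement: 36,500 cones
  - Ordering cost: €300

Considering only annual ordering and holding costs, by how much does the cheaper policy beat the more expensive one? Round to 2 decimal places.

€4,194.13

For each Q, cost = (D/Q)·S + (Q/2)·H.
TC(579) = (36,500/579)×300 + (579/2)×26 = €26,438.92
TC(1,917) = (36,500/1,917)×300 + (1,917/2)×26 = €30,633.05
Cheaper: Q = 579.  Difference = €4,194.13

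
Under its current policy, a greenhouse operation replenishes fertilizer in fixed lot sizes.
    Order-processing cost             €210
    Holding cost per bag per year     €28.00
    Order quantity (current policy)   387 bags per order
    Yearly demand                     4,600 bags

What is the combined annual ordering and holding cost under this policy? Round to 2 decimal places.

€7,914.12

Annual ordering cost = (D/Q)·S = (4,600/387) × 210 = €2,496.12
Annual holding cost  = (Q/2)·H = (387/2) × 28 = €5,418.00
Total = €2,496.12 + €5,418.00 = €7,914.12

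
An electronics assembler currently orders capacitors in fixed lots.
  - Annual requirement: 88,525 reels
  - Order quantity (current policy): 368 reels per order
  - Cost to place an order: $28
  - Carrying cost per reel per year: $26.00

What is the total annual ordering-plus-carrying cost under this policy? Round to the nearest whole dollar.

Annual ordering cost = (D/Q)·S = (88,525/368) × 28 = $6,735.60
Annual holding cost  = (Q/2)·H = (368/2) × 26 = $4,784.00
Total = $6,735.60 + $4,784.00 = $11,519.60

$11,520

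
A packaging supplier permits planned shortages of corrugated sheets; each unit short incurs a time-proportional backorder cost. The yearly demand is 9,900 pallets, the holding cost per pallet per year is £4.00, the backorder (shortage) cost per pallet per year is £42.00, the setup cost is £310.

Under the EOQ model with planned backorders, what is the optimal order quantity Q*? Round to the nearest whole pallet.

1,296 pallets

Q* = √(2DS/H) · √((H + b)/b)
   = √(2 × 9,900 × 310 / 4) · √((4 + 42) / 42)
   = 1,238.749 × 1.0465 ≈ 1,296.40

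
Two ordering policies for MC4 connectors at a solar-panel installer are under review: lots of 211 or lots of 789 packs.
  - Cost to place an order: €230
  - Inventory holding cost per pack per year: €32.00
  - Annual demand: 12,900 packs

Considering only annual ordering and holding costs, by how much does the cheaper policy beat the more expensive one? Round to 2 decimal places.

€1,053.16

For each Q, cost = (D/Q)·S + (Q/2)·H.
TC(211) = (12,900/211)×230 + (211/2)×32 = €17,437.61
TC(789) = (12,900/789)×230 + (789/2)×32 = €16,384.46
|ΔTC| = |€17,437.61 − €16,384.46| = €1,053.16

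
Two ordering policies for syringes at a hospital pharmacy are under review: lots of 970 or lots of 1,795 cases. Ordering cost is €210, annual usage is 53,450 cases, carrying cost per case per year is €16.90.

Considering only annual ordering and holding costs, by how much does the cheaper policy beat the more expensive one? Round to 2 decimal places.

€1,652.80

Annual cost at Q: ordering D·S/Q plus holding Q·H/2.
TC(970) = (53,450/970)×210 + (970/2)×16.9 = €19,768.15
TC(1,795) = (53,450/1,795)×210 + (1,795/2)×16.9 = €21,420.95
Cheaper: Q = 970.  Difference = €1,652.80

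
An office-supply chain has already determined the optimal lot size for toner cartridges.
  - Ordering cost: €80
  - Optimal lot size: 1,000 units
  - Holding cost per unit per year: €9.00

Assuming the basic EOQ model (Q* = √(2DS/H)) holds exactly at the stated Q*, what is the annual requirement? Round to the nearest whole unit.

EOQ relation: Q² = 2DS/H, so rearrange for the unknown.
D = Q²H / (2S) = 1,000² × 9 / (2 × 80) = 56,250.00

56,250 units per year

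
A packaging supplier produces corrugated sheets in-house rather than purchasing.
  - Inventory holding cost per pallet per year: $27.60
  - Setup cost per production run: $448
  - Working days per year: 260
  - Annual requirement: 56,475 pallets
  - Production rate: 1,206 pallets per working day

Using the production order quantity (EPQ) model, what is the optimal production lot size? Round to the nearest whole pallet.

d = 56,475/260 = 217.2115 pallets/day;  effective holding cost H(1 − d/p) = 27.6·(1 − 217.2115/1206) = 22.62899
Q* = √(2DS / H_eff) = √(2·56,475·448 / 22.62899) ≈ 1,495.37

1,495 pallets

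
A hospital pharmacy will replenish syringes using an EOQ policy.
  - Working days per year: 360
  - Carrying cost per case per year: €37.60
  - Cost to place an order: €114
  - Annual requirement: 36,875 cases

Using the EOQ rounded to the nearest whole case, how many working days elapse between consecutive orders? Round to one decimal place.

4.6 days

2DS/H = 2·36,875·114/37.6 = 223,603.72
EOQ = √223,603.72 ≈ 472.87 → Q = 473 cases
Cycle time = (working days × Q)/D = (360 × 473) / 36,875 = 4.618 days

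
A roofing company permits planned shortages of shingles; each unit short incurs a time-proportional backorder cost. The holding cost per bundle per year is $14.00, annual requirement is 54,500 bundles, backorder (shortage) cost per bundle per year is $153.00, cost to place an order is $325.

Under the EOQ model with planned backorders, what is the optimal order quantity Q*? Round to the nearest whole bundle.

1,662 bundles

Q* = √(2DS/H) · √((H + b)/b)
   = √(2 × 54,500 × 325 / 14) · √((14 + 153) / 153)
   = 1,590.710 × 1.0448 ≈ 1,661.89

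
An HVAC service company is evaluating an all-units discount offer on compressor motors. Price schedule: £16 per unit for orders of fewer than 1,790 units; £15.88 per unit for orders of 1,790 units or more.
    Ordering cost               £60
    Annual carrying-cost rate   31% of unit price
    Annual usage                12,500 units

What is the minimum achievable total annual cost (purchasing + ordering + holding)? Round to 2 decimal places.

£202,727.64

H₁ = 31%×£16 = £4.9600;  H₂ = 31%×£15.88 = £4.9228
EOQ₁ = √(2×12,500×60/4.9600) = 549.93  (< 1,790, feasible at tier 1)
EOQ₂ = √(2×12,500×60/4.9228) = 552.00  (< 1,790 → use Q = 1,790 at tier-2 price)
TC(tier 1 (EOQ₁), Q≈549.9) = £202,727.64
TC(tier 2, Q≈1,790.0) = £203,324.90
Minimum at tier 1 (EOQ₁): £202,727.64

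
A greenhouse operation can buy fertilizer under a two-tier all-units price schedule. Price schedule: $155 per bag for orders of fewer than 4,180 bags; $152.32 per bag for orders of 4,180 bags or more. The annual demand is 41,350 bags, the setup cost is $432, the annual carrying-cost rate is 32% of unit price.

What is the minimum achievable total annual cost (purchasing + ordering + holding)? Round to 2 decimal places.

$6,404,577.11

H₁ = 32%×$155 = $49.6000;  H₂ = 32%×$152.32 = $48.7424
EOQ₁ = √(2×41,350×432/49.6000) = 848.70  (< 4,180, feasible at tier 1)
EOQ₂ = √(2×41,350×432/48.7424) = 856.13  (< 4,180 → use Q = 4,180 at tier-2 price)
TC(tier 1 (EOQ₁), Q≈848.7) = $6,451,345.48
TC(tier 2, Q≈4,180.0) = $6,404,577.11
Minimum at tier 2: $6,404,577.11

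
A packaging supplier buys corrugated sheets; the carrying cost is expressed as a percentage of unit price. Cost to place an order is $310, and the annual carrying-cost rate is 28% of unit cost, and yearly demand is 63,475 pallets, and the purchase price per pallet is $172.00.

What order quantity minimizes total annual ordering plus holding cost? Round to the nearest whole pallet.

Holding cost per pallet per year: H = 28% × $172 = $48.1600
EOQ = √(2DS/H) = √(2 × 63,475 × 310 / 48.16)
    = √(817,161.54) ≈ 903.97

904 pallets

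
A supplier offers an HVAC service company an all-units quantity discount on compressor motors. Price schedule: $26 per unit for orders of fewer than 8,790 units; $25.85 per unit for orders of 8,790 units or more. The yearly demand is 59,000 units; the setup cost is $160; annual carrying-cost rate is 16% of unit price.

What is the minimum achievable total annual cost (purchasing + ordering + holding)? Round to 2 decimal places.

H₁ = 16%×$26 = $4.1600;  H₂ = 16%×$25.85 = $4.1360
EOQ₁ = √(2×59,000×160/4.1600) = 2,130.37  (< 8,790, feasible at tier 1)
EOQ₂ = √(2×59,000×160/4.1360) = 2,136.54  (< 8,790 → use Q = 8,790 at tier-2 price)
TC(tier 1 (EOQ₁), Q≈2,130.4) = $1,542,862.32
TC(tier 2, Q≈8,790.0) = $1,544,401.67
Minimum at tier 1 (EOQ₁): $1,542,862.32

$1,542,862.32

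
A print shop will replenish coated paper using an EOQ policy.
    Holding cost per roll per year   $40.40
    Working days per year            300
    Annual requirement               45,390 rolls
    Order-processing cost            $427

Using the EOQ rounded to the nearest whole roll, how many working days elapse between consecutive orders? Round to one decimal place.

2DS/H = 2·45,390·427/40.4 = 959,481.68
EOQ = √959,481.68 ≈ 979.53 → Q = 980 rolls
Days between orders = 300 / (D/Q) = 300 / 46.316 ≈ 6.477

6.5 days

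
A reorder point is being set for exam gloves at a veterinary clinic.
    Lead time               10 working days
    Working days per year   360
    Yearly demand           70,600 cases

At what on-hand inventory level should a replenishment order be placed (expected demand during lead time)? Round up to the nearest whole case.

1,962 cases

Daily demand d = 70,600 / 360 = 196.111 cases/day
Demand during lead time = 196.111 × 10 = 1,961.11
Reorder point = 1,961.11 → round up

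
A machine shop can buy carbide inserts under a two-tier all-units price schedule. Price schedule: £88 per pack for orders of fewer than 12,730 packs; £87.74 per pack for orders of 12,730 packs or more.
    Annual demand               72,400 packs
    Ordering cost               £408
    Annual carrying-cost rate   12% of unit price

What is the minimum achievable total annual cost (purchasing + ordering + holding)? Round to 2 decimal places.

H₁ = 12%×£88 = £10.5600;  H₂ = 12%×£87.74 = £10.5288
EOQ₁ = √(2×72,400×408/10.5600) = 2,365.28  (< 12,730, feasible at tier 1)
EOQ₂ = √(2×72,400×408/10.5288) = 2,368.78  (< 12,730 → use Q = 12,730 at tier-2 price)
TC(tier 1 (EOQ₁), Q≈2,365.3) = £6,396,177.35
TC(tier 2, Q≈12,730.0) = £6,421,712.25
Minimum at tier 1 (EOQ₁): £6,396,177.35

£6,396,177.35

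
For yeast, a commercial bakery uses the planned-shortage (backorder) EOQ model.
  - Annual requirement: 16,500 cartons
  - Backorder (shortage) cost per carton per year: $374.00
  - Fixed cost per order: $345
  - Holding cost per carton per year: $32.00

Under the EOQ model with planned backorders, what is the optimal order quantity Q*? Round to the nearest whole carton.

621 cartons

Q* = √(2DS/H) · √((H + b)/b)
   = √(2 × 16,500 × 345 / 32) · √((32 + 374) / 374)
   = 596.474 × 1.0419 ≈ 621.47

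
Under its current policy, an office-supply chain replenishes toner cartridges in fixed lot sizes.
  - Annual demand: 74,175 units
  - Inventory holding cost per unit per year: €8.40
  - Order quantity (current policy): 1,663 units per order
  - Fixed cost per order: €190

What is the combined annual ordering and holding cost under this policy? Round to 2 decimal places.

Ordering: D/Q × S = 74,175/1,663 × €190 = €8,474.59
Holding:  Q/2 × H = 1,663/2 × €8.4 = €6,984.60
Total = €8,474.59 + €6,984.60 = €15,459.19

€15,459.19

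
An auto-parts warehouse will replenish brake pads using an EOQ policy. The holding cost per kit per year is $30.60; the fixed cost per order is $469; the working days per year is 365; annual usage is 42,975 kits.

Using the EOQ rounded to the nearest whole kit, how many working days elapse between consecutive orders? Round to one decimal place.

EOQ = √(2DS/H) = √(2 × 42,975 × 469 / 30.6)
    = √(1,317,338.24) ≈ 1,147.75 → Q = 1,148 kits
T = Q/D × 365 days = 1,148/42,975 × 365 = 9.750 days

9.8 days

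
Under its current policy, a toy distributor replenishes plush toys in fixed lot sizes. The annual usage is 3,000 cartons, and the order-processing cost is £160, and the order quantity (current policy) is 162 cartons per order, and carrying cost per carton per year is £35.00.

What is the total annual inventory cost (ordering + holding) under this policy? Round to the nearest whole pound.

£5,798

Ordering: D/Q × S = 3,000/162 × £160 = £2,962.96
Holding:  Q/2 × H = 162/2 × £35 = £2,835.00
Total = £2,962.96 + £2,835.00 = £5,797.96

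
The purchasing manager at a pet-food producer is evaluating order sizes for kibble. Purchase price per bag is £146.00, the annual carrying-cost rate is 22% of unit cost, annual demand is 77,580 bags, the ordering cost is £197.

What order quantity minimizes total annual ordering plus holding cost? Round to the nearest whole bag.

Carrying cost H = £146 × 22% = £32.1200/bag/yr
Optimal lot size Q* = (2 × 77,580 × £197 / £32.12)^½ ≈ 975.52

976 bags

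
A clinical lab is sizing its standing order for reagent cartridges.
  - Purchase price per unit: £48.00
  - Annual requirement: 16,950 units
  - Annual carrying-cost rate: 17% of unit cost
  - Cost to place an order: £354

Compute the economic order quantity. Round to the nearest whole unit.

H = i·C = 0.17 × £48 = £8.1600 per unit-year
Q* = √(2·D·S / H) = √(2·16,950·354 / 8.16) = √1,470,661.8 ≈ 1,212.71

1,213 units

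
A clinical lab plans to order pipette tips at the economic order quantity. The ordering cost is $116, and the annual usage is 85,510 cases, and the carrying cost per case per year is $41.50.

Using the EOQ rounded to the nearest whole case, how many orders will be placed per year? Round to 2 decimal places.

123.75 orders per year

EOQ = √(2DS/H) = √(2 × 85,510 × 116 / 41.5)
    = √(478,031.81) ≈ 691.40 → Q = 691
N = D/Q = 85,510/691 ≈ 123.748 orders/yr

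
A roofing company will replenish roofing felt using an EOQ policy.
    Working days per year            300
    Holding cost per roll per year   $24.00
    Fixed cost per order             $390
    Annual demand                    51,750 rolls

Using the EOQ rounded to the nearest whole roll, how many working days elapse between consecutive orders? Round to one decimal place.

7.5 days

EOQ = √(2DS/H) = √(2 × 51,750 × 390 / 24)
    = √(1,681,875.00) ≈ 1,296.87 → Q = 1,297 rolls
T = Q/D × 300 days = 1,297/51,750 × 300 = 7.519 days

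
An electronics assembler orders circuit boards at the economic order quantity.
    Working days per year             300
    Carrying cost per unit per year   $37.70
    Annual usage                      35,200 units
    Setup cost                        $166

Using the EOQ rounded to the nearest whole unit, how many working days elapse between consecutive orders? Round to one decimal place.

4.7 days

EOQ = √(2DS/H) = √(2 × 35,200 × 166 / 37.7)
    = √(309,984.08) ≈ 556.76 → Q = 557 units
Days between orders = 300 / (D/Q) = 300 / 63.196 ≈ 4.747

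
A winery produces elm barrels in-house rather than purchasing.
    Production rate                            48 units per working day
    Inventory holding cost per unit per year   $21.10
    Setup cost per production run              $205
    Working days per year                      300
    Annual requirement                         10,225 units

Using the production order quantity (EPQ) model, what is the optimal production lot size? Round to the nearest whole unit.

828 units

d = 10,225/300 = 34.0833 units/day;  effective holding cost H(1 − d/p) = 21.1·(1 − 34.0833/48) = 6.11753
Q* = √(2DS / H_eff) = √(2·10,225·205 / 6.11753) ≈ 827.82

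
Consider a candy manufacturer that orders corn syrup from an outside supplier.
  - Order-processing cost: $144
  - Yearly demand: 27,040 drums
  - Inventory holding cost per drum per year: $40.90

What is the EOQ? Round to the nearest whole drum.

436 drums

2DS/H = 2·27,040·144/40.9 = 190,403.91
EOQ = √190,403.91 ≈ 436.35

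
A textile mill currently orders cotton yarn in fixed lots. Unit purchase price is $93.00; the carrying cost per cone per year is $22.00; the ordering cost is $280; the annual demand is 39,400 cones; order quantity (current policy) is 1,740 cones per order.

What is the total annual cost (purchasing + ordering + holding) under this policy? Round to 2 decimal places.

Annual ordering cost = (D/Q)·S = (39,400/1,740) × 280 = $6,340.23
Annual holding cost  = (Q/2)·H = (1,740/2) × 22 = $19,140.00
Purchase cost = D·C = 39,400 × 93 = $3,664,200.00
Total = $6,340.23 + $19,140.00 + $3,664,200.00 = $3,689,680.23

$3,689,680.23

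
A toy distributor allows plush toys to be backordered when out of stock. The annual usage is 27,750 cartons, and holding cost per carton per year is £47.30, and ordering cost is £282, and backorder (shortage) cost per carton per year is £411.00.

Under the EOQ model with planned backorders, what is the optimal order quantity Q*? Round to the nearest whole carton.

607 cartons

Basic EOQ = √(2·27,750·282/47.3) = 575.229
Backorder adjustment √((H+b)/b) = √((47.3+411)/411) = 1.0560
Q* = 575.229 × 1.0560 ≈ 607.43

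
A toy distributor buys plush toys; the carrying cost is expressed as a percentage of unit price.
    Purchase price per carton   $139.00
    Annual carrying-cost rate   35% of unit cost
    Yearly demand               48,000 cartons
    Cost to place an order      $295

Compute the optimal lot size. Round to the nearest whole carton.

H = i·C = 0.35 × $139 = $48.6500 per carton-year
Q* = √(2·D·S / H) = √(2·48,000·295 / 48.65) = √582,117.2 ≈ 762.97

763 cartons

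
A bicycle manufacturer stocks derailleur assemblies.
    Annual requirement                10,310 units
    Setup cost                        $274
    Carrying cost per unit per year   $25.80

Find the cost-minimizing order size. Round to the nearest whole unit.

2DS/H = 2·10,310·274/25.8 = 218,987.60
EOQ = √218,987.60 ≈ 467.96

468 units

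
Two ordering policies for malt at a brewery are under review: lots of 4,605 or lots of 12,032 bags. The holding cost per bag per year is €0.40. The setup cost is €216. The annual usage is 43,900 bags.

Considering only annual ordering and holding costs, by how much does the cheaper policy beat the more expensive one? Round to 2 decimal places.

€214.35

TC(Q) = (D/Q)S + (Q/2)H
TC(4,605) = (43,900/4,605)×216 + (4,605/2)×0.4 = €2,980.15
TC(12,032) = (43,900/12,032)×216 + (12,032/2)×0.4 = €3,194.50
|ΔTC| = |€2,980.15 − €3,194.50| = €214.35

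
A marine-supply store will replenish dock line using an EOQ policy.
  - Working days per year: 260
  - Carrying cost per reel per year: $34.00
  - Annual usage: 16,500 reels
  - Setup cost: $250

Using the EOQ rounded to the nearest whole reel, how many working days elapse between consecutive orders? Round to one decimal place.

2DS/H = 2·16,500·250/34 = 242,647.06
EOQ = √242,647.06 ≈ 492.59 → Q = 493 reels
Days between orders = 260 / (D/Q) = 260 / 33.469 ≈ 7.768

7.8 days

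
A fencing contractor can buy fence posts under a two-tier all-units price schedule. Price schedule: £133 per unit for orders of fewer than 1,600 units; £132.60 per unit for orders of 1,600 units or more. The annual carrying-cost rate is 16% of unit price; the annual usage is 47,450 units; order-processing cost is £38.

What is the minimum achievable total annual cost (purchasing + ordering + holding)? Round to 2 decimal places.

H₁ = 16%×£133 = £21.2800;  H₂ = 16%×£132.60 = £21.2160
EOQ₁ = √(2×47,450×38/21.2800) = 411.66  (< 1,600, feasible at tier 1)
EOQ₂ = √(2×47,450×38/21.2160) = 412.28  (< 1,600 → use Q = 1,600 at tier-2 price)
TC(tier 1 (EOQ₁), Q≈411.7) = £6,319,610.13
TC(tier 2, Q≈1,600.0) = £6,309,969.74
Minimum at tier 2: £6,309,969.74

£6,309,969.74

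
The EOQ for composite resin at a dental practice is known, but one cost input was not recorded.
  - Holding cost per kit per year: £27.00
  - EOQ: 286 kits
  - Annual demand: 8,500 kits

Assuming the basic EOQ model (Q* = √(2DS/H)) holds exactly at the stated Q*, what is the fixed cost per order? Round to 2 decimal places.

£129.91

EOQ relation: Q² = 2DS/H, so rearrange for the unknown.
S = Q²H / (2D) = 286² × 27 / (2 × 8,500) = 129.9113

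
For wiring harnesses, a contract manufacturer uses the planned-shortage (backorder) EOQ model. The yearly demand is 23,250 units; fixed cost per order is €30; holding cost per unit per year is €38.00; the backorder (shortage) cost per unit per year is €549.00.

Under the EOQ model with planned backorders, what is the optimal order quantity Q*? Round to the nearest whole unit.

Q* = √(2DS/H) · √((H + b)/b)
   = √(2 × 23,250 × 30 / 38) · √((38 + 549) / 549)
   = 191.600 × 1.0340 ≈ 198.12

198 units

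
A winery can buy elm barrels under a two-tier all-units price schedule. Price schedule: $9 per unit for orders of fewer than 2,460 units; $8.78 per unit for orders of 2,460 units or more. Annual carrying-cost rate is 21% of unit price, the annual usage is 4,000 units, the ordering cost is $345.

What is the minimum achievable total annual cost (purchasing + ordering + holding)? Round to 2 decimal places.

$37,948.85

H₁ = 21%×$9 = $1.8900;  H₂ = 21%×$8.78 = $1.8438
EOQ₁ = √(2×4,000×345/1.8900) = 1,208.44  (< 2,460, feasible at tier 1)
EOQ₂ = √(2×4,000×345/1.8438) = 1,223.48  (< 2,460 → use Q = 2,460 at tier-2 price)
TC(tier 1 (EOQ₁), Q≈1,208.4) = $38,283.94
TC(tier 2, Q≈2,460.0) = $37,948.85
Minimum at tier 2: $37,948.85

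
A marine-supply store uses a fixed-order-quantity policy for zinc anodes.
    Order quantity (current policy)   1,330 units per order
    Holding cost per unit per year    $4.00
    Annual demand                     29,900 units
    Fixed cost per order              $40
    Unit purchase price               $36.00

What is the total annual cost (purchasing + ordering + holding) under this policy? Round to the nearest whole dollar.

$1,079,959

Ordering: D/Q × S = 29,900/1,330 × $40 = $899.25
Holding:  Q/2 × H = 1,330/2 × $4 = $2,660.00
Purchase cost = D·C = 29,900 × 36 = $1,076,400.00
Total = $899.25 + $2,660.00 + $1,076,400.00 = $1,079,959.25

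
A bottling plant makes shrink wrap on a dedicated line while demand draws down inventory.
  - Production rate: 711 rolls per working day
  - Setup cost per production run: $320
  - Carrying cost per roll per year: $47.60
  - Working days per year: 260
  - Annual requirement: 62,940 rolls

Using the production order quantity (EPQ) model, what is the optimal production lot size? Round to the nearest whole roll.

Daily demand d = 62,940/260 = 242.077; p = 711; 1 − d/p = 0.65953
EPQ = √(2DS / (H(1 − d/p)))
    = √(2 × 62,940 × 320 / (47.6 × 0.65953)) ≈ 1,132.75

1,133 rolls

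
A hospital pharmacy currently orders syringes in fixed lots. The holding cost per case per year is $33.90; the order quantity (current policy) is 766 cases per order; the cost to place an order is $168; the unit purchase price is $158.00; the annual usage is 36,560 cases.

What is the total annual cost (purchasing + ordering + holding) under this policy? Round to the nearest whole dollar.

Annual ordering cost = (D/Q)·S = (36,560/766) × 168 = $8,018.38
Annual holding cost  = (Q/2)·H = (766/2) × 33.9 = $12,983.70
Purchase cost = D·C = 36,560 × 158 = $5,776,480.00
Total = $8,018.38 + $12,983.70 + $5,776,480.00 = $5,797,482.08

$5,797,482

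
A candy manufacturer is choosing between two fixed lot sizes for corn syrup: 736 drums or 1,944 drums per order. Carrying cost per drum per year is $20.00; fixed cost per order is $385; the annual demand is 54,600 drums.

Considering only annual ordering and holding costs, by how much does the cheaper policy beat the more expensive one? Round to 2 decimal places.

For each Q, cost = (D/Q)·S + (Q/2)·H.
TC(736) = (54,600/736)×385 + (736/2)×20 = $35,921.14
TC(1,944) = (54,600/1,944)×385 + (1,944/2)×20 = $30,253.27
Cheaper: Q = 1,944.  Difference = $5,667.87

$5,667.87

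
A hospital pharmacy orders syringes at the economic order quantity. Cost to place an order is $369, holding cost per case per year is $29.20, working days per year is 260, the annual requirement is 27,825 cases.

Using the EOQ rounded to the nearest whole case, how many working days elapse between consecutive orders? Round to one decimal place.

7.8 days

EOQ = √(2DS/H) = √(2 × 27,825 × 369 / 29.2)
    = √(703,248.29) ≈ 838.60 → Q = 839 cases
T = Q/D × 260 days = 839/27,825 × 260 = 7.840 days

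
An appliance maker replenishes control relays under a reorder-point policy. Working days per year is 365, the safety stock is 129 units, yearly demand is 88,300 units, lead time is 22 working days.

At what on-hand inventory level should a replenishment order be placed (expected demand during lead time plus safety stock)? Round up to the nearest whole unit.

5,452 units

Daily demand d = 88,300 / 365 = 241.918 units/day
Demand during lead time = 241.918 × 22 = 5,322.19
Reorder point = 5,322.19 + 129 = 5,451.19 → round up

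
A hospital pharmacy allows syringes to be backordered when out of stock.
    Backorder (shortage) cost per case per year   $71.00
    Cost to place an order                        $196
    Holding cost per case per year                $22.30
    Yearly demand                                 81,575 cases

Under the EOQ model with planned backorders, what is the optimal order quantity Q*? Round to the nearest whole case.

Basic EOQ = √(2·81,575·196/22.3) = 1,197.482
Backorder adjustment √((H+b)/b) = √((22.3+71)/71) = 1.1463
Q* = 1,197.482 × 1.1463 ≈ 1,372.72

1,373 cases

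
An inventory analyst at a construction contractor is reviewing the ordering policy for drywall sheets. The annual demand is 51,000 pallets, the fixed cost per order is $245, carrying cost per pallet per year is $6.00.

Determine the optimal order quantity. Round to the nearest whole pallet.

Q* = √(2·D·S / H) = √(2·51,000·245 / 6) = √4,165,000.0 ≈ 2,040.83

2,041 pallets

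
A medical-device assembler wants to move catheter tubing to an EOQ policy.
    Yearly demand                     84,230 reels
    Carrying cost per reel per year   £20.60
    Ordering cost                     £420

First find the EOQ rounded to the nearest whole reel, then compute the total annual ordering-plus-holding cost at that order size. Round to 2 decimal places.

£38,177.43

2DS/H = 2·84,230·420/20.6 = 3,434,621.36
EOQ = √3,434,621.36 ≈ 1,853.27 → Q = 1,853 reels
Orders/yr = 84,230/1,853 = 45.456; ordering cost = 45.456 × £420 = £19,091.53
Average inventory = 1,853/2 = 926.5; holding cost = 926.5 × £20.6 = £19,085.90
Total = £19,091.53 + £19,085.90 = £38,177.43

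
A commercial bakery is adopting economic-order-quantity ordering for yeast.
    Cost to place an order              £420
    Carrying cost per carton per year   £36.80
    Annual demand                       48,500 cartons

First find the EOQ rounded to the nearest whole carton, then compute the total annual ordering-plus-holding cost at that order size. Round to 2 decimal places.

Q* = √(2·D·S / H) = √(2·48,500·420 / 36.8) = √1,107,065.2 ≈ 1,052.17 → Q = 1,052 cartons
Annual ordering cost = (D/Q)·S = (48,500/1,052) × 420 = £19,363.12
Annual holding cost  = (Q/2)·H = (1,052/2) × 36.8 = £19,356.80
Total = £19,363.12 + £19,356.80 = £38,719.92

£38,719.92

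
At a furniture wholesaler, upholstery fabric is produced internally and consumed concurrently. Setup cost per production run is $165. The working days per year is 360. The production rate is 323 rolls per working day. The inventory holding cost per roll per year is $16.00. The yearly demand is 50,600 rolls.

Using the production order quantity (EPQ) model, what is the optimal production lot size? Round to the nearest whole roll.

d = 50,600/360 = 140.5556 rolls/day;  effective holding cost H(1 − d/p) = 16·(1 − 140.5556/323) = 9.03750
Q* = √(2DS / H_eff) = √(2·50,600·165 / 9.03750) ≈ 1,359.28

1,359 rolls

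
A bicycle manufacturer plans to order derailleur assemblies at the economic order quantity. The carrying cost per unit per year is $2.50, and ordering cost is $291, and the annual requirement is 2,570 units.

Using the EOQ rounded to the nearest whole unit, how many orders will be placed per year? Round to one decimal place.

3.3 orders per year

EOQ = √(2DS/H) = √(2 × 2,570 × 291 / 2.5)
    = √(598,296.00) ≈ 773.50 → Q = 773
Orders per year = D/Q = 2,570 / 773 = 3.325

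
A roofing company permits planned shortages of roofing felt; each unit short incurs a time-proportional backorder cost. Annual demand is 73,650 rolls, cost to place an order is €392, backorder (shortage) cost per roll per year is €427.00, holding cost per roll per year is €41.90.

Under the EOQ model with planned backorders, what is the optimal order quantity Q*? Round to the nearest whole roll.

Q* = √(2DS/H) · √((H + b)/b)
   = √(2 × 73,650 × 392 / 41.9) · √((41.9 + 427) / 427)
   = 1,173.917 × 1.0479 ≈ 1,230.17

1,230 rolls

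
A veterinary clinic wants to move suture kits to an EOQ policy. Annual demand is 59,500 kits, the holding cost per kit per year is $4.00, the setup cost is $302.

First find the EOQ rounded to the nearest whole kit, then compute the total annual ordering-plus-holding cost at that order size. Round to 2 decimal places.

Q* = √(2·D·S / H) = √(2·59,500·302 / 4) = √8,984,500.0 ≈ 2,997.42 → Q = 2,997 kits
Orders/yr = 59,500/2,997 = 19.853; ordering cost = 19.853 × $302 = $5,995.66
Average inventory = 2,997/2 = 1498.5; holding cost = 1498.5 × $4 = $5,994.00
Total = $5,995.66 + $5,994.00 = $11,989.66

$11,989.66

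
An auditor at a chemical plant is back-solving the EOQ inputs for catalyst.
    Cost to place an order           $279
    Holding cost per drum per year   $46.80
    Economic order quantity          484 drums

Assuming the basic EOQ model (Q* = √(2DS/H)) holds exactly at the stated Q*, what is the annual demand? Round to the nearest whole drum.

EOQ relation: Q² = 2DS/H, so rearrange for the unknown.
D = Q²H / (2S) = 484² × 46.8 / (2 × 279) = 19,647.28

19,647 drums per year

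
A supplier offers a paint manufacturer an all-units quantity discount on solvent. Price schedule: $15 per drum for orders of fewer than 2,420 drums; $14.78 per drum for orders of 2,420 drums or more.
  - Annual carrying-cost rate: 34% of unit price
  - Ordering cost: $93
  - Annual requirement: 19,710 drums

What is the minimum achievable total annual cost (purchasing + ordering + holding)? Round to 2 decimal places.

$298,151.74

H₁ = 34%×$15 = $5.1000;  H₂ = 34%×$14.78 = $5.0252
EOQ₁ = √(2×19,710×93/5.1000) = 847.84  (< 2,420, feasible at tier 1)
EOQ₂ = √(2×19,710×93/5.0252) = 854.13  (< 2,420 → use Q = 2,420 at tier-2 price)
TC(tier 1 (EOQ₁), Q≈847.8) = $299,973.99
TC(tier 2, Q≈2,420.0) = $298,151.74
Minimum at tier 2: $298,151.74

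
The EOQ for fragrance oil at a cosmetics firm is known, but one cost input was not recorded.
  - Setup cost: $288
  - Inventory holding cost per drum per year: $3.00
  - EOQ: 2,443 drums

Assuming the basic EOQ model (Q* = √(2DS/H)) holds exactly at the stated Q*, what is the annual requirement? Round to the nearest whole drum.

Since Q* = (2DS/H)^½, squaring gives Q*²·H = 2DS.
D = Q²H / (2S) = 2,443² × 3 / (2 × 288) = 31,084.63

31,085 drums per year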